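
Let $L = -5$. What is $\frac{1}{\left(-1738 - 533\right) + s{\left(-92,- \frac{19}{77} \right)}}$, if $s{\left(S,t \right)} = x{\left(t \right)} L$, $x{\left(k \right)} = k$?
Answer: $- \frac{77}{174772} \approx -0.00044057$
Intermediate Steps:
$s{\left(S,t \right)} = - 5 t$ ($s{\left(S,t \right)} = t \left(-5\right) = - 5 t$)
$\frac{1}{\left(-1738 - 533\right) + s{\left(-92,- \frac{19}{77} \right)}} = \frac{1}{\left(-1738 - 533\right) - 5 \left(- \frac{19}{77}\right)} = \frac{1}{\left(-1738 - 533\right) - 5 \left(\left(-19\right) \frac{1}{77}\right)} = \frac{1}{-2271 - - \frac{95}{77}} = \frac{1}{-2271 + \frac{95}{77}} = \frac{1}{- \frac{174772}{77}} = - \frac{77}{174772}$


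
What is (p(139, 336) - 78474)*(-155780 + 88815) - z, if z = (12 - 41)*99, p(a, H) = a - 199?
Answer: 5259032181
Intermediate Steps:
p(a, H) = -199 + a
z = -2871 (z = -29*99 = -2871)
(p(139, 336) - 78474)*(-155780 + 88815) - z = ((-199 + 139) - 78474)*(-155780 + 88815) - 1*(-2871) = (-60 - 78474)*(-66965) + 2871 = -78534*(-66965) + 2871 = 5259029310 + 2871 = 5259032181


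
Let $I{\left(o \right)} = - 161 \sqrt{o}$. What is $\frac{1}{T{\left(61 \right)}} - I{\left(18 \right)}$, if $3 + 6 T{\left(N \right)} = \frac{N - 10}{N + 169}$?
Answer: $- \frac{460}{213} + 483 \sqrt{2} \approx 680.91$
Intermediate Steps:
$T{\left(N \right)} = - \frac{1}{2} + \frac{-10 + N}{6 \left(169 + N\right)}$ ($T{\left(N \right)} = - \frac{1}{2} + \frac{\left(N - 10\right) \frac{1}{N + 169}}{6} = - \frac{1}{2} + \frac{\left(-10 + N\right) \frac{1}{169 + N}}{6} = - \frac{1}{2} + \frac{\frac{1}{169 + N} \left(-10 + N\right)}{6} = - \frac{1}{2} + \frac{-10 + N}{6 \left(169 + N\right)}$)
$\frac{1}{T{\left(61 \right)}} - I{\left(18 \right)} = \frac{1}{\frac{1}{6} \frac{1}{169 + 61} \left(-517 - 122\right)} - - 161 \sqrt{18} = \frac{1}{\frac{1}{6} \cdot \frac{1}{230} \left(-517 - 122\right)} - - 161 \cdot 3 \sqrt{2} = \frac{1}{\frac{1}{6} \cdot \frac{1}{230} \left(-639\right)} - - 483 \sqrt{2} = \frac{1}{- \frac{213}{460}} + 483 \sqrt{2} = - \frac{460}{213} + 483 \sqrt{2}$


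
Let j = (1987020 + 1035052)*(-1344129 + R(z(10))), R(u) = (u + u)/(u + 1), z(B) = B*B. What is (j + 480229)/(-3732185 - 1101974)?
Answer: 410266863226559/488250059 ≈ 8.4028e+5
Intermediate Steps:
z(B) = B**2
R(u) = 2*u/(1 + u) (R(u) = (2*u)/(1 + u) = 2*u/(1 + u))
j = -410266911729688/101 (j = (1987020 + 1035052)*(-1344129 + 2*10**2/(1 + 10**2)) = 3022072*(-1344129 + 2*100/(1 + 100)) = 3022072*(-1344129 + 2*100/101) = 3022072*(-1344129 + 2*100*(1/101)) = 3022072*(-1344129 + 200/101) = 3022072*(-135756829/101) = -410266911729688/101 ≈ -4.0620e+12)
(j + 480229)/(-3732185 - 1101974) = (-410266911729688/101 + 480229)/(-3732185 - 1101974) = -410266863226559/101/(-4834159) = -410266863226559/101*(-1/4834159) = 410266863226559/488250059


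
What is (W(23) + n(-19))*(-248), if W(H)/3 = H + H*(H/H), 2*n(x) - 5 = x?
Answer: -32488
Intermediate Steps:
n(x) = 5/2 + x/2
W(H) = 6*H (W(H) = 3*(H + H*(H/H)) = 3*(H + H*1) = 3*(H + H) = 3*(2*H) = 6*H)
(W(23) + n(-19))*(-248) = (6*23 + (5/2 + (½)*(-19)))*(-248) = (138 + (5/2 - 19/2))*(-248) = (138 - 7)*(-248) = 131*(-248) = -32488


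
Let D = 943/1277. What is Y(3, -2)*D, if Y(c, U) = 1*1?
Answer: 943/1277 ≈ 0.73845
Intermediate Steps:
Y(c, U) = 1
D = 943/1277 (D = 943*(1/1277) = 943/1277 ≈ 0.73845)
Y(3, -2)*D = 1*(943/1277) = 943/1277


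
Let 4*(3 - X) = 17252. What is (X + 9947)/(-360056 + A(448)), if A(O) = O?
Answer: -5637/359608 ≈ -0.015675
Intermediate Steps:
X = -4310 (X = 3 - 1/4*17252 = 3 - 4313 = -4310)
(X + 9947)/(-360056 + A(448)) = (-4310 + 9947)/(-360056 + 448) = 5637/(-359608) = 5637*(-1/359608) = -5637/359608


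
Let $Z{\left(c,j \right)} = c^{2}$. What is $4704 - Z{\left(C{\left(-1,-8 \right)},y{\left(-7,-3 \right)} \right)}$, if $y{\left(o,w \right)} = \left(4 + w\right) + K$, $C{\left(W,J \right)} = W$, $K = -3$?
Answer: $4703$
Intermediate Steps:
$y{\left(o,w \right)} = 1 + w$ ($y{\left(o,w \right)} = \left(4 + w\right) - 3 = 1 + w$)
$4704 - Z{\left(C{\left(-1,-8 \right)},y{\left(-7,-3 \right)} \right)} = 4704 - \left(-1\right)^{2} = 4704 - 1 = 4703$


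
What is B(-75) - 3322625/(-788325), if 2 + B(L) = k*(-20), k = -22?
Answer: 13944359/31533 ≈ 442.21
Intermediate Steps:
B(L) = 438 (B(L) = -2 - 22*(-20) = -2 + 440 = 438)
B(-75) - 3322625/(-788325) = 438 - 3322625/(-788325) = 438 - 3322625*(-1/788325) = 438 + 132905/31533 = 13944359/31533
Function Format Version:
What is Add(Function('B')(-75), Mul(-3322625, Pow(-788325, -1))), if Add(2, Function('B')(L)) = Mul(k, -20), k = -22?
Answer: Rational(13944359, 31533) ≈ 442.21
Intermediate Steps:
Function('B')(L) = 438 (Function('B')(L) = Add(-2, Mul(-22, -20)) = Add(-2, 440) = 438)
Add(Function('B')(-75), Mul(-3322625, Pow(-788325, -1))) = Add(438, Mul(-3322625, Pow(-788325, -1))) = Add(438, Mul(-3322625, Rational(-1, 788325))) = Add(438, Rational(132905, 31533)) = Rational(13944359, 31533)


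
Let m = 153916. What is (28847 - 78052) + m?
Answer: 104711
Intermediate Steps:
(28847 - 78052) + m = (28847 - 78052) + 153916 = -49205 + 153916 = 104711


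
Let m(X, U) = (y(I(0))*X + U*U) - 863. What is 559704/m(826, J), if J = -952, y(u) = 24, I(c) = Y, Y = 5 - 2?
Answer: 559704/925265 ≈ 0.60491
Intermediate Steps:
Y = 3
I(c) = 3
m(X, U) = -863 + U² + 24*X (m(X, U) = (24*X + U*U) - 863 = (24*X + U²) - 863 = (U² + 24*X) - 863 = -863 + U² + 24*X)
559704/m(826, J) = 559704/(-863 + (-952)² + 24*826) = 559704/(-863 + 906304 + 19824) = 559704/925265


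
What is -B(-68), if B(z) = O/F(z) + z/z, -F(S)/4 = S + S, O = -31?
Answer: -513/544 ≈ -0.94302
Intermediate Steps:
F(S) = -8*S (F(S) = -4*(S + S) = -8*S)
B(z) = 1 + 31/(8*z) (B(z) = -31*(-1/(8*z)) + z/z = -(-31)/(8*z) + 1 = 31/(8*z) + 1 = 1 + 31/(8*z))
-B(-68) = -(31/8 - 68)/(-68) = -(-1)*(-513)/(68*8) = -1*513/544 = -513/544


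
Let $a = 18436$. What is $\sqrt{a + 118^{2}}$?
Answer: $2 \sqrt{8090} \approx 179.89$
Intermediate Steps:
$\sqrt{a + 118^{2}} = \sqrt{18436 + 118^{2}} = \sqrt{18436 + 13924} = \sqrt{32360} = 2 \sqrt{8090}$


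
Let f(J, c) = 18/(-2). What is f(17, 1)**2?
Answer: 81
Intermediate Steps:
f(J, c) = -9 (f(J, c) = 18*(-1/2) = -9)
f(17, 1)**2 = (-9)**2 = 81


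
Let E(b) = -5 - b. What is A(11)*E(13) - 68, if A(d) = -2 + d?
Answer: -230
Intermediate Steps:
A(11)*E(13) - 68 = (-2 + 11)*(-5 - 1*13) - 68 = 9*(-5 - 13) - 68 = 9*(-18) - 68 = -162 - 68 = -230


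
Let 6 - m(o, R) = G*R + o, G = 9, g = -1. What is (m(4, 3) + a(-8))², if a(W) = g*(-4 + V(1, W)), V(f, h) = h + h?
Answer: 25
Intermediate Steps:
V(f, h) = 2*h
m(o, R) = 6 - o - 9*R (m(o, R) = 6 - (9*R + o) = 6 - (o + 9*R) = 6 + (-o - 9*R) = 6 - o - 9*R)
a(W) = 4 - 2*W (a(W) = -(-4 + 2*W) = 4 - 2*W)
(m(4, 3) + a(-8))² = ((6 - 1*4 - 9*3) + (4 - 2*(-8)))² = ((6 - 4 - 27) + (4 + 16))² = (-25 + 20)² = (-5)² = 25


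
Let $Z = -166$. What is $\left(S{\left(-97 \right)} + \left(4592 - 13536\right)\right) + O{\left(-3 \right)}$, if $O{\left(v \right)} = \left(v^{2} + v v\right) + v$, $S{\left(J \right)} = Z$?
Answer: $-9095$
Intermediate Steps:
$S{\left(J \right)} = -166$
$O{\left(v \right)} = v + 2 v^{2}$ ($O{\left(v \right)} = \left(v^{2} + v^{2}\right) + v = 2 v^{2} + v = v + 2 v^{2}$)
$\left(S{\left(-97 \right)} + \left(4592 - 13536\right)\right) + O{\left(-3 \right)} = \left(-166 + \left(4592 - 13536\right)\right) - 3 \left(1 + 2 \left(-3\right)\right) = \left(-166 + \left(4592 - 13536\right)\right) - 3 \left(1 - 6\right) = \left(-166 - 8944\right) - -15 = -9110 + 15 = -9095$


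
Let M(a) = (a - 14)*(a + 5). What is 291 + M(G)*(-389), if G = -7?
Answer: -16047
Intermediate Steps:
M(a) = (-14 + a)*(5 + a)
291 + M(G)*(-389) = 291 + (-70 + (-7)² - 9*(-7))*(-389) = 291 + (-70 + 49 + 63)*(-389) = 291 + 42*(-389) = 291 - 16338 = -16047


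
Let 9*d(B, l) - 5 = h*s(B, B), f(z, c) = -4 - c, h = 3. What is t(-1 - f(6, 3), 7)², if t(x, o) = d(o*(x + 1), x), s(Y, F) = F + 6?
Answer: 28900/81 ≈ 356.79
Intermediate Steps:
s(Y, F) = 6 + F
d(B, l) = 23/9 + B/3 (d(B, l) = 5/9 + (3*(6 + B))/9 = 5/9 + (18 + 3*B)/9 = 5/9 + (2 + B/3) = 23/9 + B/3)
t(x, o) = 23/9 + o*(1 + x)/3 (t(x, o) = 23/9 + (o*(x + 1))/3 = 23/9 + (o*(1 + x))/3 = 23/9 + o*(1 + x)/3)
t(-1 - f(6, 3), 7)² = (23/9 + (⅓)*7*(1 + (-1 - (-4 - 1*3))))² = (23/9 + (⅓)*7*(1 + (-1 - (-4 - 3))))² = (23/9 + (⅓)*7*(1 + (-1 - 1*(-7))))² = (23/9 + (⅓)*7*(1 + (-1 + 7)))² = (23/9 + (⅓)*7*(1 + 6))² = (23/9 + (⅓)*7*7)² = (23/9 + 49/3)² = (170/9)² = 28900/81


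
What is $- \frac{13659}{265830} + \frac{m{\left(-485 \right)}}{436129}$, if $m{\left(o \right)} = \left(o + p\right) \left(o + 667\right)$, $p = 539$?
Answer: $- \frac{1114836257}{38645390690} \approx -0.028848$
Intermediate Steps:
$m{\left(o \right)} = \left(539 + o\right) \left(667 + o\right)$ ($m{\left(o \right)} = \left(o + 539\right) \left(o + 667\right) = \left(539 + o\right) \left(667 + o\right)$)
$- \frac{13659}{265830} + \frac{m{\left(-485 \right)}}{436129} = - \frac{13659}{265830} + \frac{359513 + \left(-485\right)^{2} + 1206 \left(-485\right)}{436129} = \left(-13659\right) \frac{1}{265830} + \left(359513 + 235225 - 584910\right) \frac{1}{436129} = - \frac{4553}{88610} + 9828 \cdot \frac{1}{436129} = - \frac{4553}{88610} + \frac{9828}{436129} = - \frac{1114836257}{38645390690}$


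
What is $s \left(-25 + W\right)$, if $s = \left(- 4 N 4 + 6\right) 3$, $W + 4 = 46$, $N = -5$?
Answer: $4386$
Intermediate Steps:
$W = 42$ ($W = -4 + 46 = 42$)
$s = 258$ ($s = \left(\left(-4\right) \left(-5\right) 4 + 6\right) 3 = \left(20 \cdot 4 + 6\right) 3 = \left(80 + 6\right) 3 = 86 \cdot 3 = 258$)
$s \left(-25 + W\right) = 258 \left(-25 + 42\right) = 258 \cdot 17 = 4386$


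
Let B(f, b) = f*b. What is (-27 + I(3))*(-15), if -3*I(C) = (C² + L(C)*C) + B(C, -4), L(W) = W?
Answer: 435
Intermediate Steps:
B(f, b) = b*f
I(C) = -2*C²/3 + 4*C/3 (I(C) = -((C² + C*C) - 4*C)/3 = -((C² + C²) - 4*C)/3 = -(2*C² - 4*C)/3 = -(-4*C + 2*C²)/3 = -2*C²/3 + 4*C/3)
(-27 + I(3))*(-15) = (-27 + (⅔)*3*(2 - 1*3))*(-15) = (-27 + (⅔)*3*(2 - 3))*(-15) = (-27 + (⅔)*3*(-1))*(-15) = (-27 - 2)*(-15) = -29*(-15) = 435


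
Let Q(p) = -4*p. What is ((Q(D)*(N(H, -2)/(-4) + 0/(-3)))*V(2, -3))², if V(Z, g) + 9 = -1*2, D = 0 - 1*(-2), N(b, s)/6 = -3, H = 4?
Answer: 156816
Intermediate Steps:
N(b, s) = -18 (N(b, s) = 6*(-3) = -18)
D = 2 (D = 0 + 2 = 2)
V(Z, g) = -11 (V(Z, g) = -9 - 1*2 = -9 - 2 = -11)
((Q(D)*(N(H, -2)/(-4) + 0/(-3)))*V(2, -3))² = (((-4*2)*(-18/(-4) + 0/(-3)))*(-11))² = (-8*(-18*(-¼) + 0*(-⅓))*(-11))² = (-8*(9/2 + 0)*(-11))² = (-8*9/2*(-11))² = (-36*(-11))² = 396² = 156816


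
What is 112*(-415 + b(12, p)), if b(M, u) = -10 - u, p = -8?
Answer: -46704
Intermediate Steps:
112*(-415 + b(12, p)) = 112*(-415 + (-10 - 1*(-8))) = 112*(-415 + (-10 + 8)) = 112*(-415 - 2) = 112*(-417) = -46704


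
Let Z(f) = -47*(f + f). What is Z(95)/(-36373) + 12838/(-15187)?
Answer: -331336664/552396751 ≈ -0.59982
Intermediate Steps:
Z(f) = -94*f
Z(95)/(-36373) + 12838/(-15187) = -94*95/(-36373) + 12838/(-15187) = -8930*(-1/36373) + 12838*(-1/15187) = 8930/36373 - 12838/15187 = -331336664/552396751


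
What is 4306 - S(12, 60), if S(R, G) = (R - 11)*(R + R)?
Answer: 4282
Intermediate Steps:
S(R, G) = 2*R*(-11 + R) (S(R, G) = (-11 + R)*(2*R) = 2*R*(-11 + R))
4306 - S(12, 60) = 4306 - 2*12*(-11 + 12) = 4306 - 2*12 = 4306 - 1*24 = 4306 - 24 = 4282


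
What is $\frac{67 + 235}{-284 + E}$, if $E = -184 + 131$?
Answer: $- \frac{302}{337} \approx -0.89614$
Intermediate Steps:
$E = -53$
$\frac{67 + 235}{-284 + E} = \frac{67 + 235}{-284 - 53} = \frac{302}{-337} = 302 \left(- \frac{1}{337}\right) = - \frac{302}{337}$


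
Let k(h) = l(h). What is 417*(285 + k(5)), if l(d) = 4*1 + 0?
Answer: 120513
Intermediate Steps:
l(d) = 4 (l(d) = 4 + 0 = 4)
k(h) = 4
417*(285 + k(5)) = 417*(285 + 4) = 417*289 = 120513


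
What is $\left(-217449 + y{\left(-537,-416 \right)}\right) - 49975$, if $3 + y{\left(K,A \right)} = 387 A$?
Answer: $-428419$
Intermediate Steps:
$y{\left(K,A \right)} = -3 + 387 A$
$\left(-217449 + y{\left(-537,-416 \right)}\right) - 49975 = \left(-217449 + \left(-3 + 387 \left(-416\right)\right)\right) - 49975 = \left(-217449 - 160995\right) - 49975 = -378444 - 49975 = -428419$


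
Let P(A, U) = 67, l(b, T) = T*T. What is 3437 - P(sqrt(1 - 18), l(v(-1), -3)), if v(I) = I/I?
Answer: 3370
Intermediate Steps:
v(I) = 1
l(b, T) = T**2
3437 - P(sqrt(1 - 18), l(v(-1), -3)) = 3437 - 1*67 = 3437 - 67 = 3370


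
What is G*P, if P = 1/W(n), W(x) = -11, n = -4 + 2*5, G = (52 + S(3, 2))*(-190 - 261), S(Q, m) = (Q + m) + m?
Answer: 2419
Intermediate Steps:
S(Q, m) = Q + 2*m
G = -26609 (G = (52 + (3 + 2*2))*(-190 - 261) = (52 + (3 + 4))*(-451) = (52 + 7)*(-451) = 59*(-451) = -26609)
n = 6 (n = -4 + 10 = 6)
P = -1/11 (P = 1/(-11) = -1/11 ≈ -0.090909)
G*P = -26609*(-1/11) = 2419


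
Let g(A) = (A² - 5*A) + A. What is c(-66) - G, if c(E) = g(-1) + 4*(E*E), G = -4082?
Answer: 21511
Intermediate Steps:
g(A) = A² - 4*A
c(E) = 5 + 4*E² (c(E) = -(-4 - 1) + 4*(E*E) = -1*(-5) + 4*E² = 5 + 4*E²)
c(-66) - G = (5 + 4*(-66)²) - 1*(-4082) = (5 + 4*4356) + 4082 = (5 + 17424) + 4082 = 17429 + 4082 = 21511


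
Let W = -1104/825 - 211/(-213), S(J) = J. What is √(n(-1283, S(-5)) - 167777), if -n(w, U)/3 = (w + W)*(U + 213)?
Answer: √9653119034207/3905 ≈ 795.63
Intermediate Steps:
W = -20359/58575 (W = -1104*1/825 - 211*(-1/213) = -368/275 + 211/213 = -20359/58575 ≈ -0.34757)
n(w, U) = -3*(213 + U)*(-20359/58575 + w) (n(w, U) = -3*(w - 20359/58575)*(U + 213) = -3*(-20359/58575 + w)*(213 + U) = -3*(213 + U)*(-20359/58575 + w))
√(n(-1283, S(-5)) - 167777) = √((61077/275 - 639*(-1283) + (20359/19525)*(-5) - 3*(-5)*(-1283)) - 167777) = √((61077/275 + 819837 - 20359/3905 - 19245) - 167777) = √(15635793472/19525 - 167777) = √(12359947547/19525) = √9653119034207/3905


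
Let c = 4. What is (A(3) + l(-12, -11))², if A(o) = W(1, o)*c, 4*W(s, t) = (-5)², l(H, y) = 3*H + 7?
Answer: 16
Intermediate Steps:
l(H, y) = 7 + 3*H
W(s, t) = 25/4 (W(s, t) = (¼)*(-5)² = (¼)*25 = 25/4)
A(o) = 25 (A(o) = (25/4)*4 = 25)
(A(3) + l(-12, -11))² = (25 + (7 + 3*(-12)))² = (25 + (7 - 36))² = (25 - 29)² = (-4)² = 16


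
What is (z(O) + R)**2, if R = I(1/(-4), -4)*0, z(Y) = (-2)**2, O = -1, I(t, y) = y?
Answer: 16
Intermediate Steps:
z(Y) = 4
R = 0 (R = -4*0 = 0)
(z(O) + R)**2 = (4 + 0)**2 = 4**2 = 16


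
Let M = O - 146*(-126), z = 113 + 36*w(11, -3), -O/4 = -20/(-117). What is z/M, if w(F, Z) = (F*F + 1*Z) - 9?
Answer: 472329/2152252 ≈ 0.21946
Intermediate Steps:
w(F, Z) = -9 + Z + F² (w(F, Z) = (F² + Z) - 9 = (Z + F²) - 9 = -9 + Z + F²)
O = -80/117 (O = -(-80)/(-117) = -(-80)*(-1)/117 = -4*20/117 = -80/117 ≈ -0.68376)
z = 4037 (z = 113 + 36*(-9 - 3 + 11²) = 113 + 36*(-9 - 3 + 121) = 113 + 36*109 = 113 + 3924 = 4037)
M = 2152252/117 (M = -80/117 - 146*(-126) = -80/117 + 18396 = 2152252/117 ≈ 18395.)
z/M = 4037/(2152252/117) = 4037*(117/2152252) = 472329/2152252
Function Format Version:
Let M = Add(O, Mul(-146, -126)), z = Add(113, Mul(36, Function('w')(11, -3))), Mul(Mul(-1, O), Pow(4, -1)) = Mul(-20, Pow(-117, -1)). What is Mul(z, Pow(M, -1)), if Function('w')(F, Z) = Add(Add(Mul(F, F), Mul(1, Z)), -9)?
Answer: Rational(472329, 2152252) ≈ 0.21946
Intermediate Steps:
Function('w')(F, Z) = Add(-9, Z, Pow(F, 2)) (Function('w')(F, Z) = Add(Add(Pow(F, 2), Z), -9) = Add(Add(Z, Pow(F, 2)), -9) = Add(-9, Z, Pow(F, 2)))
O = Rational(-80, 117) (O = Mul(-4, Mul(-20, Pow(-117, -1))) = Mul(-4, Mul(-20, Rational(-1, 117))) = Mul(-4, Rational(20, 117)) = Rational(-80, 117) ≈ -0.68376)
z = 4037 (z = Add(113, Mul(36, Add(-9, -3, Pow(11, 2)))) = Add(113, Mul(36, Add(-9, -3, 121))) = Add(113, Mul(36, 109)) = Add(113, 3924) = 4037)
M = Rational(2152252, 117) (M = Add(Rational(-80, 117), Mul(-146, -126)) = Add(Rational(-80, 117), 18396) = Rational(2152252, 117) ≈ 18395.)
Mul(z, Pow(M, -1)) = Mul(4037, Pow(Rational(2152252, 117), -1)) = Mul(4037, Rational(117, 2152252)) = Rational(472329, 2152252)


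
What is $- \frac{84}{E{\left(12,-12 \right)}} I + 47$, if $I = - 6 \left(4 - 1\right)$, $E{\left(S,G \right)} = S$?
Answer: $173$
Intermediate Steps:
$I = -18$ ($I = \left(-6\right) 3 = -18$)
$- \frac{84}{E{\left(12,-12 \right)}} I + 47 = - \frac{84}{12} \left(-18\right) + 47 = \left(-84\right) \frac{1}{12} \left(-18\right) + 47 = \left(-7\right) \left(-18\right) + 47 = 126 + 47 = 173$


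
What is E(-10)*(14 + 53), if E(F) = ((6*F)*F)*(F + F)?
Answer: -804000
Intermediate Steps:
E(F) = 12*F³ (E(F) = (6*F²)*(2*F) = 12*F³)
E(-10)*(14 + 53) = (12*(-10)³)*(14 + 53) = (12*(-1000))*67 = -12000*67 = -804000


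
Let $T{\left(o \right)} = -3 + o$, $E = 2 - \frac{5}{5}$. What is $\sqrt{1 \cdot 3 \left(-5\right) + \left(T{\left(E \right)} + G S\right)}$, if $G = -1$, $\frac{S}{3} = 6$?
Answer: $i \sqrt{35} \approx 5.9161 i$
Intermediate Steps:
$S = 18$ ($S = 3 \cdot 6 = 18$)
$E = 1$ ($E = 2 - 1 = 1$)
$\sqrt{1 \cdot 3 \left(-5\right) + \left(T{\left(E \right)} + G S\right)} = \sqrt{1 \cdot 3 \left(-5\right) + \left(\left(-3 + 1\right) - 18\right)} = \sqrt{3 \left(-5\right) - 20} = \sqrt{-15 - 20} = \sqrt{-35} = i \sqrt{35}$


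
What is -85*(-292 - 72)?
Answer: 30940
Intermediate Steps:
-85*(-292 - 72) = -85*(-364) = 30940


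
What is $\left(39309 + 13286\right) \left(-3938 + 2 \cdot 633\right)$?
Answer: $-140533840$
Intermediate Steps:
$\left(39309 + 13286\right) \left(-3938 + 2 \cdot 633\right) = 52595 \left(-3938 + 1266\right) = 52595 \left(-2672\right) = -140533840$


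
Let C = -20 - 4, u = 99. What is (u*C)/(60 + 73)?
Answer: -2376/133 ≈ -17.865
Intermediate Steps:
C = -24
(u*C)/(60 + 73) = (99*(-24))/(60 + 73) = -2376/133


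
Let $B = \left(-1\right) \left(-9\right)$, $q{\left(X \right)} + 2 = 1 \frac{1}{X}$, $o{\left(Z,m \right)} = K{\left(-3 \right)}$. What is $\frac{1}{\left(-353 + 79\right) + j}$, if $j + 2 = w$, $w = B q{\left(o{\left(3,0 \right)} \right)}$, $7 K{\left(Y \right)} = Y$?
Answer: $- \frac{1}{315} \approx -0.0031746$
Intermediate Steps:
$K{\left(Y \right)} = \frac{Y}{7}$
$o{\left(Z,m \right)} = - \frac{3}{7}$ ($o{\left(Z,m \right)} = \frac{1}{7} \left(-3\right) = - \frac{3}{7}$)
$q{\left(X \right)} = -2 + \frac{1}{X}$ ($q{\left(X \right)} = -2 + 1 \frac{1}{X} = -2 + \frac{1}{X}$)
$B = 9$
$w = -39$ ($w = 9 \left(-2 + \frac{1}{- \frac{3}{7}}\right) = 9 \left(-2 - \frac{7}{3}\right) = 9 \left(- \frac{13}{3}\right) = -39$)
$j = -41$ ($j = -2 - 39 = -41$)
$\frac{1}{\left(-353 + 79\right) + j} = \frac{1}{\left(-353 + 79\right) - 41} = \frac{1}{-274 - 41} = \frac{1}{-315} = - \frac{1}{315}$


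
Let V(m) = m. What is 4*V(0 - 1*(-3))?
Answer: 12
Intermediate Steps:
4*V(0 - 1*(-3)) = 4*(0 - 1*(-3)) = 4*(0 + 3) = 4*3 = 12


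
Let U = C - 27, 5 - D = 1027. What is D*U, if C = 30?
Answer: -3066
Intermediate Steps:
D = -1022 (D = 5 - 1*1027 = 5 - 1027 = -1022)
U = 3 (U = 30 - 27 = 3)
D*U = -1022*3 = -3066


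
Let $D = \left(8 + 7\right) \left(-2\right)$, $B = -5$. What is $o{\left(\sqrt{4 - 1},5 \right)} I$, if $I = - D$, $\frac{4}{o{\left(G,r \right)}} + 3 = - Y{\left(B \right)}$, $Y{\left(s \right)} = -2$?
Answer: $-120$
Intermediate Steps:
$D = -30$ ($D = 15 \left(-2\right) = -30$)
$o{\left(G,r \right)} = -4$ ($o{\left(G,r \right)} = \frac{4}{-3 - -2} = \frac{4}{-3 + 2} = \frac{4}{-1} = 4 \left(-1\right) = -4$)
$I = 30$ ($I = \left(-1\right) \left(-30\right) = 30$)
$o{\left(\sqrt{4 - 1},5 \right)} I = \left(-4\right) 30 = -120$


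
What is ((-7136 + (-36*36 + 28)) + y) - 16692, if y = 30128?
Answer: 5032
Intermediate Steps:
((-7136 + (-36*36 + 28)) + y) - 16692 = ((-7136 + (-36*36 + 28)) + 30128) - 16692 = ((-7136 + (-1296 + 28)) + 30128) - 16692 = ((-7136 - 1268) + 30128) - 16692 = (-8404 + 30128) - 16692 = 21724 - 16692 = 5032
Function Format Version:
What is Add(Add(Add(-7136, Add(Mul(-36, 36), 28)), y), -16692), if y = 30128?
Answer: 5032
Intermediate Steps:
Add(Add(Add(-7136, Add(Mul(-36, 36), 28)), y), -16692) = Add(Add(Add(-7136, Add(Mul(-36, 36), 28)), 30128), -16692) = Add(Add(Add(-7136, Add(-1296, 28)), 30128), -16692) = Add(Add(Add(-7136, -1268), 30128), -16692) = Add(Add(-8404, 30128), -16692) = Add(21724, -16692) = 5032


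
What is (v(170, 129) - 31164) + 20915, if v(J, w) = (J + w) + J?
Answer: -9780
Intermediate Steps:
v(J, w) = w + 2*J
(v(170, 129) - 31164) + 20915 = ((129 + 2*170) - 31164) + 20915 = ((129 + 340) - 31164) + 20915 = (469 - 31164) + 20915 = -30695 + 20915 = -9780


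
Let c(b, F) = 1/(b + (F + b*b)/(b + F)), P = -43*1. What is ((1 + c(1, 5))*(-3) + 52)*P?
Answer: -4085/2 ≈ -2042.5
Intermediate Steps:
P = -43
c(b, F) = 1/(b + (F + b²)/(F + b))
((1 + c(1, 5))*(-3) + 52)*P = ((1 + (5 + 1)/(5 + 2*1² + 5*1))*(-3) + 52)*(-43) = ((1 + 6/(5 + 2*1 + 5))*(-3) + 52)*(-43) = ((1 + 6/(5 + 2 + 5))*(-3) + 52)*(-43) = ((1 + 6/12)*(-3) + 52)*(-43) = ((1 + (1/12)*6)*(-3) + 52)*(-43) = ((1 + ½)*(-3) + 52)*(-43) = ((3/2)*(-3) + 52)*(-43) = (-9/2 + 52)*(-43) = (95/2)*(-43) = -4085/2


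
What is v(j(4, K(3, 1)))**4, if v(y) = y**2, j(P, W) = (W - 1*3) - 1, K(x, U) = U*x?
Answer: 1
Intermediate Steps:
j(P, W) = -4 + W (j(P, W) = (W - 3) - 1 = (-3 + W) - 1 = -4 + W)
v(j(4, K(3, 1)))**4 = ((-4 + 1*3)**2)**4 = ((-4 + 3)**2)**4 = ((-1)**2)**4 = 1**4 = 1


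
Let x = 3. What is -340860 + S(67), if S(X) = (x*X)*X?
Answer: -327393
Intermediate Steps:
S(X) = 3*X² (S(X) = (3*X)*X = 3*X²)
-340860 + S(67) = -340860 + 3*67² = -340860 + 3*4489 = -340860 + 13467 = -327393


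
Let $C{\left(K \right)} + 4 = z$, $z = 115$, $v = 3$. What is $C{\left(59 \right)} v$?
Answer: $333$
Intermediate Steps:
$C{\left(K \right)} = 111$ ($C{\left(K \right)} = -4 + 115 = 111$)
$C{\left(59 \right)} v = 111 \cdot 3 = 333$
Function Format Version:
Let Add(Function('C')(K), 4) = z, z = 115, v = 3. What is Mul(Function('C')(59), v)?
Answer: 333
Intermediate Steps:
Function('C')(K) = 111 (Function('C')(K) = Add(-4, 115) = 111)
Mul(Function('C')(59), v) = Mul(111, 3) = 333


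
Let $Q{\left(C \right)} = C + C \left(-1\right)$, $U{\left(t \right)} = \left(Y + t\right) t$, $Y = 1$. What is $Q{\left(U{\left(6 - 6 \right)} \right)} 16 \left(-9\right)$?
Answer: $0$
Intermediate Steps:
$U{\left(t \right)} = t \left(1 + t\right)$ ($U{\left(t \right)} = \left(1 + t\right) t = t \left(1 + t\right)$)
$Q{\left(C \right)} = 0$ ($Q{\left(C \right)} = C - C = 0$)
$Q{\left(U{\left(6 - 6 \right)} \right)} 16 \left(-9\right) = 0 \cdot 16 \left(-9\right) = 0 \left(-9\right) = 0$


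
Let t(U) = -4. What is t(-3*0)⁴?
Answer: 256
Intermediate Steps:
t(-3*0)⁴ = (-4)⁴ = 256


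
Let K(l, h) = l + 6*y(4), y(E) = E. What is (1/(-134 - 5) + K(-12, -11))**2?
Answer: 2778889/19321 ≈ 143.83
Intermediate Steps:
K(l, h) = 24 + l (K(l, h) = l + 6*4 = l + 24 = 24 + l)
(1/(-134 - 5) + K(-12, -11))**2 = (1/(-134 - 5) + (24 - 12))**2 = (1/(-139) + 12)**2 = (-1/139 + 12)**2 = (1667/139)**2 = 2778889/19321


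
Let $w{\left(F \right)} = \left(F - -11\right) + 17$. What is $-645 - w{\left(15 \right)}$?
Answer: $-688$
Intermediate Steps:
$w{\left(F \right)} = 28 + F$ ($w{\left(F \right)} = \left(F + 11\right) + 17 = \left(11 + F\right) + 17 = 28 + F$)
$-645 - w{\left(15 \right)} = -645 - \left(28 + 15\right) = -645 - 43 = -688$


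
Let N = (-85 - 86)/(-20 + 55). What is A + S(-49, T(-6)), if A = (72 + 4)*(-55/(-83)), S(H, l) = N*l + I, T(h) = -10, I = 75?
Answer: 101221/581 ≈ 174.22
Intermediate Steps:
N = -171/35 ≈ -4.8857
S(H, l) = 75 - 171*l/35 (S(H, l) = -171*l/35 + 75 = 75 - 171*l/35)
A = 4180/83 (A = 76*(-55*(-1/83)) = 76*(55/83) = 4180/83 ≈ 50.361)
A + S(-49, T(-6)) = 4180/83 + (75 - 171/35*(-10)) = 4180/83 + (75 + 342/7) = 4180/83 + 867/7 = 101221/581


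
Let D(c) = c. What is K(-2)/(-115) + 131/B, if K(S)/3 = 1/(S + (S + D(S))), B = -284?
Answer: -14923/32660 ≈ -0.45692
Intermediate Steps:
K(S) = 1/S (K(S) = 3/(S + (S + S)) = 3/(S + 2*S) = 3/((3*S)) = 3*(1/(3*S)) = 1/S)
K(-2)/(-115) + 131/B = 1/(-2*(-115)) + 131/(-284) = -½*(-1/115) + 131*(-1/284) = 1/230 - 131/284 = -14923/32660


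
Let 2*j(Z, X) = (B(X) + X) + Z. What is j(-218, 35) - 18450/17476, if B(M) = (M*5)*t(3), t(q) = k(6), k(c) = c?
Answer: 1889349/4369 ≈ 432.44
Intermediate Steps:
t(q) = 6
B(M) = 30*M (B(M) = (M*5)*6 = (5*M)*6 = 30*M)
j(Z, X) = Z/2 + 31*X/2 (j(Z, X) = ((30*X + X) + Z)/2 = (31*X + Z)/2 = (Z + 31*X)/2 = Z/2 + 31*X/2)
j(-218, 35) - 18450/17476 = ((½)*(-218) + (31/2)*35) - 18450/17476 = (-109 + 1085/2) - 18450/17476 = 867/2 - 1*9225/8738 = 867/2 - 9225/8738 = 1889349/4369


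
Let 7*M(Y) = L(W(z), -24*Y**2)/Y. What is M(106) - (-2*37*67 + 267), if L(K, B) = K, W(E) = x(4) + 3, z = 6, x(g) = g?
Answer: 497247/106 ≈ 4691.0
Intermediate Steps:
W(E) = 7 (W(E) = 4 + 3 = 7)
M(Y) = 1/Y (M(Y) = (7/Y)/7 = 1/Y)
M(106) - (-2*37*67 + 267) = 1/106 - (-2*37*67 + 267) = 1/106 - (-74*67 + 267) = 1/106 - (-4958 + 267) = 1/106 - 1*(-4691) = 1/106 + 4691 = 497247/106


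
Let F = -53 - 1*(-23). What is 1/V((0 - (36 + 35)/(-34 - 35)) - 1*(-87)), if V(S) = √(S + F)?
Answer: √69069/2002 ≈ 0.13127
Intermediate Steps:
F = -30 (F = -53 + 23 = -30)
V(S) = √(-30 + S) (V(S) = √(S - 30) = √(-30 + S))
1/V((0 - (36 + 35)/(-34 - 35)) - 1*(-87)) = 1/(√(-30 + ((0 - (36 + 35)/(-34 - 35)) - 1*(-87)))) = 1/(√(-30 + ((0 - 71/(-69)) + 87))) = 1/(√(-30 + ((0 - 71*(-1)/69) + 87))) = 1/(√(-30 + ((0 - 1*(-71/69)) + 87))) = 1/(√(-30 + ((0 + 71/69) + 87))) = 1/(√(-30 + (71/69 + 87))) = 1/(√(-30 + 6074/69)) = 1/(√(4004/69)) = 1/(2*√69069/69) = √69069/2002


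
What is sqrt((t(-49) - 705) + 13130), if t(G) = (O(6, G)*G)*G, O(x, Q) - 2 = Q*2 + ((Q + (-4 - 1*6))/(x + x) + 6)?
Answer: I*sqrt(7756917)/6 ≈ 464.19*I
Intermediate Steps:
O(x, Q) = 8 + 2*Q + (-10 + Q)/(2*x) (O(x, Q) = 2 + (Q*2 + ((Q + (-4 - 1*6))/(x + x) + 6)) = 2 + (2*Q + ((Q + (-4 - 6))/((2*x)) + 6)) = 2 + (2*Q + ((Q - 10)*(1/(2*x)) + 6)) = 2 + (2*Q + ((-10 + Q)*(1/(2*x)) + 6)) = 2 + (2*Q + ((-10 + Q)/(2*x) + 6)) = 2 + (2*Q + (6 + (-10 + Q)/(2*x))) = 2 + (6 + 2*Q + (-10 + Q)/(2*x)) = 8 + 2*Q + (-10 + Q)/(2*x))
t(G) = G**2*(43/6 + 25*G/12) (t(G) = (((1/2)*(-10 + G + 4*6*(4 + G))/6)*G)*G = (((1/2)*(1/6)*(-10 + G + (96 + 24*G)))*G)*G = (((1/2)*(1/6)*(86 + 25*G))*G)*G = ((43/6 + 25*G/12)*G)*G = (G*(43/6 + 25*G/12))*G = G**2*(43/6 + 25*G/12))
sqrt((t(-49) - 705) + 13130) = sqrt(((1/12)*(-49)**2*(86 + 25*(-49)) - 705) + 13130) = sqrt(((1/12)*2401*(86 - 1225) - 705) + 13130) = sqrt(((1/12)*2401*(-1139) - 705) + 13130) = sqrt((-2734739/12 - 705) + 13130) = sqrt(-2743199/12 + 13130) = sqrt(-2585639/12) = I*sqrt(7756917)/6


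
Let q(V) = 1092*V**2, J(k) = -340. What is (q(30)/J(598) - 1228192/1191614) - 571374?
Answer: -5816575085518/10128719 ≈ -5.7427e+5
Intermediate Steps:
(q(30)/J(598) - 1228192/1191614) - 571374 = ((1092*30**2)/(-340) - 1228192/1191614) - 571374 = ((1092*900)*(-1/340) - 1228192*1/1191614) - 571374 = (982800*(-1/340) - 614096/595807) - 571374 = (-49140/17 - 614096/595807) - 571374 = -29288395612/10128719 - 571374 = -5816575085518/10128719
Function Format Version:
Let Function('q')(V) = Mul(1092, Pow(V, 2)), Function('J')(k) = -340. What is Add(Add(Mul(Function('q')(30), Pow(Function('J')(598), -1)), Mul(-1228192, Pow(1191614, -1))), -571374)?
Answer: Rational(-5816575085518, 10128719) ≈ -5.7427e+5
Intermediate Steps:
Add(Add(Mul(Function('q')(30), Pow(Function('J')(598), -1)), Mul(-1228192, Pow(1191614, -1))), -571374) = Add(Add(Mul(Mul(1092, Pow(30, 2)), Pow(-340, -1)), Mul(-1228192, Pow(1191614, -1))), -571374) = Add(Add(Mul(Mul(1092, 900), Rational(-1, 340)), Mul(-1228192, Rational(1, 1191614))), -571374) = Add(Add(Mul(982800, Rational(-1, 340)), Rational(-614096, 595807)), -571374) = Add(Add(Rational(-49140, 17), Rational(-614096, 595807)), -571374) = Add(Rational(-29288395612, 10128719), -571374) = Rational(-5816575085518, 10128719)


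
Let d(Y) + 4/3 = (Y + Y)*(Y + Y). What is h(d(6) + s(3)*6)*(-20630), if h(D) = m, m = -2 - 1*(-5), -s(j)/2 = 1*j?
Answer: -61890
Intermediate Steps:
d(Y) = -4/3 + 4*Y**2 (d(Y) = -4/3 + (Y + Y)*(Y + Y) = -4/3 + (2*Y)*(2*Y) = -4/3 + 4*Y**2)
s(j) = -2*j
m = 3 (m = -2 + 5 = 3)
h(D) = 3
h(d(6) + s(3)*6)*(-20630) = 3*(-20630) = -61890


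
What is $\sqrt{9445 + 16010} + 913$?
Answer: $913 + \sqrt{25455} \approx 1072.5$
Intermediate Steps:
$\sqrt{9445 + 16010} + 913 = \sqrt{25455} + 913 = 913 + \sqrt{25455}$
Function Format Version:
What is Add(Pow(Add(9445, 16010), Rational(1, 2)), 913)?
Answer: Add(913, Pow(25455, Rational(1, 2))) ≈ 1072.5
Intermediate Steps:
Add(Pow(Add(9445, 16010), Rational(1, 2)), 913) = Add(Pow(25455, Rational(1, 2)), 913) = Add(913, Pow(25455, Rational(1, 2)))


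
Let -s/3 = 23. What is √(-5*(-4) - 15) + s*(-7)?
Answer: 483 + √5 ≈ 485.24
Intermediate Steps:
s = -69 (s = -3*23 = -69)
√(-5*(-4) - 15) + s*(-7) = √(-5*(-4) - 15) - 69*(-7) = √(20 - 15) + 483 = √5 + 483 = 483 + √5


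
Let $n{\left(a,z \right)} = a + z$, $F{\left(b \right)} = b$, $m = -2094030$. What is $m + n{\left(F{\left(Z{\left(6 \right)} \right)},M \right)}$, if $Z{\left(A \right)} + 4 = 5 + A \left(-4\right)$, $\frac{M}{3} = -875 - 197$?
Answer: $-2097269$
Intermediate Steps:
$M = -3216$ ($M = 3 \left(-875 - 197\right) = 3 \left(-1072\right) = -3216$)
$Z{\left(A \right)} = 1 - 4 A$ ($Z{\left(A \right)} = -4 + \left(5 + A \left(-4\right)\right) = -4 - \left(-5 + 4 A\right) = 1 - 4 A$)
$m + n{\left(F{\left(Z{\left(6 \right)} \right)},M \right)} = -2094030 + \left(\left(1 - 24\right) - 3216\right) = -2094030 - 3239 = -2097269$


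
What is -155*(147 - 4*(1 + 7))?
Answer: -17825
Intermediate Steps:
-155*(147 - 4*(1 + 7)) = -155*(147 - 4*8) = -155*(147 - 32) = -155*115 = -17825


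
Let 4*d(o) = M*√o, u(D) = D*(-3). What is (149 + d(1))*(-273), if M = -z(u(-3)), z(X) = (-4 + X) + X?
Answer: -79443/2 ≈ -39722.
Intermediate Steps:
u(D) = -3*D
z(X) = -4 + 2*X
M = -14 (M = -(-4 + 2*(-3*(-3))) = -(-4 + 2*9) = -(-4 + 18) = -1*14 = -14)
d(o) = -7*√o/2 (d(o) = (-14*√o)/4 = -7*√o/2)
(149 + d(1))*(-273) = (149 - 7*√1/2)*(-273) = (149 - 7/2*1)*(-273) = (149 - 7/2)*(-273) = (291/2)*(-273) = -79443/2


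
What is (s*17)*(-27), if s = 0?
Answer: 0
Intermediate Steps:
(s*17)*(-27) = (0*17)*(-27) = 0*(-27) = 0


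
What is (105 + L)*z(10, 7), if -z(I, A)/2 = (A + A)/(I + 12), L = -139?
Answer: 476/11 ≈ 43.273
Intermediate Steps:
z(I, A) = -4*A/(12 + I) (z(I, A) = -2*(A + A)/(I + 12) = -2*2*A/(12 + I) = -4*A/(12 + I))
(105 + L)*z(10, 7) = (105 - 139)*(-4*7/(12 + 10)) = -(-136)*7/22 = -34*(-14/11) = 476/11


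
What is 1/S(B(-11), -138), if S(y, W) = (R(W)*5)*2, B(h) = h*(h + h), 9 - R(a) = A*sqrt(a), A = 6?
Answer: 1/5610 + I*sqrt(138)/8415 ≈ 0.00017825 + 0.001396*I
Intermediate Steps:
R(a) = 9 - 6*sqrt(a)
B(h) = 2*h**2 (B(h) = h*(2*h) = 2*h**2)
S(y, W) = 90 - 60*sqrt(W) (S(y, W) = ((9 - 6*sqrt(W))*5)*2 = (45 - 30*sqrt(W))*2 = 90 - 60*sqrt(W))
1/S(B(-11), -138) = 1/(90 - 60*I*sqrt(138))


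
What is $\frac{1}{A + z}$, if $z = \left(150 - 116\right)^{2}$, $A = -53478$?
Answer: $- \frac{1}{52322} \approx -1.9112 \cdot 10^{-5}$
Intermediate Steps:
$z = 1156$ ($z = 34^{2} = 1156$)
$\frac{1}{A + z} = \frac{1}{-53478 + 1156} = \frac{1}{-52322} = - \frac{1}{52322}$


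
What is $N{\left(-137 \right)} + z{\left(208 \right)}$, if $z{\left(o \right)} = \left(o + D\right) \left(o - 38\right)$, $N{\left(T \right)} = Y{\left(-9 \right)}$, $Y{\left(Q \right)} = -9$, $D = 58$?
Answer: $45211$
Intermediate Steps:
$N{\left(T \right)} = -9$
$z{\left(o \right)} = \left(-38 + o\right) \left(58 + o\right)$ ($z{\left(o \right)} = \left(o + 58\right) \left(o - 38\right) = \left(58 + o\right) \left(-38 + o\right) = \left(-38 + o\right) \left(58 + o\right)$)
$N{\left(-137 \right)} + z{\left(208 \right)} = -9 + \left(-2204 + 208^{2} + 20 \cdot 208\right) = -9 + \left(-2204 + 43264 + 4160\right) = -9 + 45220 = 45211$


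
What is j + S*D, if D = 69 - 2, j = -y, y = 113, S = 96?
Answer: 6319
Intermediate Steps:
j = -113 (j = -1*113 = -113)
D = 67
j + S*D = -113 + 96*67 = -113 + 6432 = 6319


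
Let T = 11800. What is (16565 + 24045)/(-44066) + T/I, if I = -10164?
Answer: -10599305/5089623 ≈ -2.0825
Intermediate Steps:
(16565 + 24045)/(-44066) + T/I = (16565 + 24045)/(-44066) + 11800/(-10164) = 40610*(-1/44066) + 11800*(-1/10164) = -20305/22033 - 2950/2541 = -10599305/5089623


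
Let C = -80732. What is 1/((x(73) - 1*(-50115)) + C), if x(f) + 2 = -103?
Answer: -1/30722 ≈ -3.2550e-5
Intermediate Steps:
x(f) = -105 (x(f) = -2 - 103 = -105)
1/((x(73) - 1*(-50115)) + C) = 1/((-105 - 1*(-50115)) - 80732) = 1/((-105 + 50115) - 80732) = 1/(50010 - 80732) = 1/(-30722) = -1/30722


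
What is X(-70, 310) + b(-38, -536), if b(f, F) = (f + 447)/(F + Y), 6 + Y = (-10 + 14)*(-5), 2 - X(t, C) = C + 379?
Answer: -386503/562 ≈ -687.73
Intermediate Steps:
X(t, C) = -377 - C (X(t, C) = 2 - (C + 379) = 2 - (379 + C) = 2 + (-379 - C) = -377 - C)
Y = -26 (Y = -6 + (-10 + 14)*(-5) = -6 + 4*(-5) = -6 - 20 = -26)
b(f, F) = (447 + f)/(-26 + F) (b(f, F) = (f + 447)/(F - 26) = (447 + f)/(-26 + F))
X(-70, 310) + b(-38, -536) = (-377 - 1*310) + (447 - 38)/(-26 - 536) = (-377 - 310) + 409/(-562) = -687 - 1/562*409 = -687 - 409/562 = -386503/562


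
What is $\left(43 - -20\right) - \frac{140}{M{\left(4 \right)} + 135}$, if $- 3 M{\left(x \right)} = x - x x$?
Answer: $\frac{8617}{139} \approx 61.993$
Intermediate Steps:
$M{\left(x \right)} = - \frac{x}{3} + \frac{x^{2}}{3}$ ($M{\left(x \right)} = - \frac{x - x x}{3} = - \frac{x - x^{2}}{3} = - \frac{x}{3} + \frac{x^{2}}{3}$)
$\left(43 - -20\right) - \frac{140}{M{\left(4 \right)} + 135} = \left(43 - -20\right) - \frac{140}{\frac{1}{3} \cdot 4 \left(-1 + 4\right) + 135} = \left(43 + 20\right) - \frac{140}{\frac{1}{3} \cdot 4 \cdot 3 + 135} = 63 - \frac{140}{4 + 135} = 63 - \frac{140}{139} = \frac{8617}{139}$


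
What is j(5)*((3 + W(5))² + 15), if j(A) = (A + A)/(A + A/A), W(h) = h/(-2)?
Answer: 305/12 ≈ 25.417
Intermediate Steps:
W(h) = -h/2 (W(h) = h*(-½) = -h/2)
j(A) = 2*A/(1 + A) (j(A) = (2*A)/(A + 1) = (2*A)/(1 + A) = 2*A/(1 + A))
j(5)*((3 + W(5))² + 15) = (2*5/(1 + 5))*((3 - ½*5)² + 15) = (2*5/6)*((3 - 5/2)² + 15) = (2*5*(⅙))*((½)² + 15) = 5*(¼ + 15)/3 = (5/3)*(61/4) = 305/12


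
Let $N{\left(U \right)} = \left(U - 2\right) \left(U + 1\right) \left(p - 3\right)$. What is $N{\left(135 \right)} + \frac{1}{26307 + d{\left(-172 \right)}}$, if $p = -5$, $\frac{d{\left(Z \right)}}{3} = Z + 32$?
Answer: $- \frac{3745952447}{25887} \approx -1.447 \cdot 10^{5}$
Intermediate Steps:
$d{\left(Z \right)} = 96 + 3 Z$ ($d{\left(Z \right)} = 3 \left(Z + 32\right) = 3 \left(32 + Z\right) = 96 + 3 Z$)
$N{\left(U \right)} = - 8 \left(1 + U\right) \left(-2 + U\right)$ ($N{\left(U \right)} = \left(U - 2\right) \left(U + 1\right) \left(-5 - 3\right) = \left(-2 + U\right) \left(1 + U\right) \left(-8\right) = \left(1 + U\right) \left(-2 + U\right) \left(-8\right) = - 8 \left(1 + U\right) \left(-2 + U\right)$)
$N{\left(135 \right)} + \frac{1}{26307 + d{\left(-172 \right)}} = \left(16 - 8 \cdot 135^{2} + 8 \cdot 135\right) + \frac{1}{26307 + \left(96 + 3 \left(-172\right)\right)} = \left(16 - 145800 + 1080\right) + \frac{1}{26307 + \left(96 - 516\right)} = \left(16 - 145800 + 1080\right) + \frac{1}{26307 - 420} = -144704 + \frac{1}{25887} = - \frac{3745952447}{25887}$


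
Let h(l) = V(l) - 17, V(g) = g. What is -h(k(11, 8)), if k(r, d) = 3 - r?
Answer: 25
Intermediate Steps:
h(l) = -17 + l (h(l) = l - 17 = -17 + l)
-h(k(11, 8)) = -(-17 + (3 - 1*11)) = -(-17 + (3 - 11)) = -(-17 - 8) = -1*(-25) = 25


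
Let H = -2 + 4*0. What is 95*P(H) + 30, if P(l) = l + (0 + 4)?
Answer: 220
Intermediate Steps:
H = -2 (H = -2 + 0 = -2)
P(l) = 4 + l (P(l) = l + 4 = 4 + l)
95*P(H) + 30 = 95*(4 - 2) + 30 = 95*2 + 30 = 190 + 30 = 220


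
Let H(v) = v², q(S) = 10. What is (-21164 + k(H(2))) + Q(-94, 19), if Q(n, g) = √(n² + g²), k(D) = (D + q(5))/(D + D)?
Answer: -84649/4 + √9197 ≈ -21066.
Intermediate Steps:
k(D) = (10 + D)/(2*D) (k(D) = (D + 10)/(D + D) = (10 + D)/((2*D)) = (10 + D)*(1/(2*D)) = (10 + D)/(2*D))
Q(n, g) = √(g² + n²)
(-21164 + k(H(2))) + Q(-94, 19) = (-21164 + (10 + 2²)/(2*(2²))) + √(19² + (-94)²) = (-21164 + (½)*(10 + 4)/4) + √(361 + 8836) = (-21164 + (½)*(¼)*14) + √9197 = (-21164 + 7/4) + √9197 = -84649/4 + √9197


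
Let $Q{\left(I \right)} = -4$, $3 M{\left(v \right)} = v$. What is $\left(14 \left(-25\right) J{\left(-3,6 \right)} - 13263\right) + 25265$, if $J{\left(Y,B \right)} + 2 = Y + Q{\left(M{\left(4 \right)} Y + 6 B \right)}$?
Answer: $15152$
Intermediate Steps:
$M{\left(v \right)} = \frac{v}{3}$
$J{\left(Y,B \right)} = -6 + Y$ ($J{\left(Y,B \right)} = -2 + \left(Y - 4\right) = -2 + \left(-4 + Y\right) = -6 + Y$)
$\left(14 \left(-25\right) J{\left(-3,6 \right)} - 13263\right) + 25265 = \left(14 \left(-25\right) \left(-6 - 3\right) - 13263\right) + 25265 = \left(\left(-350\right) \left(-9\right) - 13263\right) + 25265 = \left(3150 - 13263\right) + 25265 = -10113 + 25265 = 15152$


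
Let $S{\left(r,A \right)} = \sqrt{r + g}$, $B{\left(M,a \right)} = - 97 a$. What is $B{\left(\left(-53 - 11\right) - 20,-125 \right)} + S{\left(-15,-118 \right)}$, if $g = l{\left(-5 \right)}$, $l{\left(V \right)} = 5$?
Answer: $12125 + i \sqrt{10} \approx 12125.0 + 3.1623 i$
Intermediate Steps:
$g = 5$
$S{\left(r,A \right)} = \sqrt{5 + r}$ ($S{\left(r,A \right)} = \sqrt{r + 5} = \sqrt{5 + r}$)
$B{\left(\left(-53 - 11\right) - 20,-125 \right)} + S{\left(-15,-118 \right)} = \left(-97\right) \left(-125\right) + \sqrt{5 - 15} = 12125 + \sqrt{-10} = 12125 + i \sqrt{10}$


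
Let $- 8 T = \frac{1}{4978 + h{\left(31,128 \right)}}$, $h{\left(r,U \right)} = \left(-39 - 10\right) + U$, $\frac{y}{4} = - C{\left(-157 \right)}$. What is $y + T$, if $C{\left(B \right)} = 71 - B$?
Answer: $- \frac{36895873}{40456} \approx -912.0$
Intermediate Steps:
$y = -912$ ($y = 4 \left(- (71 - -157)\right) = 4 \left(- (71 + 157)\right) = 4 \left(\left(-1\right) 228\right) = 4 \left(-228\right) = -912$)
$h{\left(r,U \right)} = -49 + U$
$T = - \frac{1}{40456}$ ($T = - \frac{1}{8 \left(4978 + \left(-49 + 128\right)\right)} = - \frac{1}{8 \left(4978 + 79\right)} = - \frac{1}{8 \cdot 5057} = \left(- \frac{1}{8}\right) \frac{1}{5057} = - \frac{1}{40456} \approx -2.4718 \cdot 10^{-5}$)
$y + T = -912 - \frac{1}{40456} = - \frac{36895873}{40456}$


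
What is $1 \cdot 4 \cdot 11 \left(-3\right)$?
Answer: $-132$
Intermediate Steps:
$1 \cdot 4 \cdot 11 \left(-3\right) = 4 \cdot 11 \left(-3\right) = 44 \left(-3\right) = -132$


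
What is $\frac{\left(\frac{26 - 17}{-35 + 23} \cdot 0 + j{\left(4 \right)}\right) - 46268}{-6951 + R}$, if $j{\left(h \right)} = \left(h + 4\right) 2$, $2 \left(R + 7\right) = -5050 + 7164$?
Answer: $\frac{46252}{5901} \approx 7.838$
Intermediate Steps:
$R = 1050$ ($R = -7 + \frac{-5050 + 7164}{2} = -7 + \frac{1}{2} \cdot 2114 = -7 + 1057 = 1050$)
$j{\left(h \right)} = 8 + 2 h$ ($j{\left(h \right)} = \left(4 + h\right) 2 = 8 + 2 h$)
$\frac{\left(\frac{26 - 17}{-35 + 23} \cdot 0 + j{\left(4 \right)}\right) - 46268}{-6951 + R} = \frac{\left(\frac{26 - 17}{-35 + 23} \cdot 0 + \left(8 + 2 \cdot 4\right)\right) - 46268}{-6951 + 1050} = \frac{\left(\frac{9}{-12} \cdot 0 + \left(8 + 8\right)\right) - 46268}{-5901} = \left(\left(9 \left(- \frac{1}{12}\right) 0 + 16\right) - 46268\right) \left(- \frac{1}{5901}\right) = \left(\left(\left(- \frac{3}{4}\right) 0 + 16\right) - 46268\right) \left(- \frac{1}{5901}\right) = \left(\left(0 + 16\right) - 46268\right) \left(- \frac{1}{5901}\right) = \left(16 - 46268\right) \left(- \frac{1}{5901}\right) = \left(-46252\right) \left(- \frac{1}{5901}\right) = \frac{46252}{5901}$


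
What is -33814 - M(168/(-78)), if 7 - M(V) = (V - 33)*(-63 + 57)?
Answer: -436931/13 ≈ -33610.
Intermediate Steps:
M(V) = -191 + 6*V (M(V) = 7 - (V - 33)*(-63 + 57) = 7 - (-33 + V)*(-6) = 7 - (198 - 6*V) = 7 + (-198 + 6*V) = -191 + 6*V)
-33814 - M(168/(-78)) = -33814 - (-191 + 6*(168/(-78))) = -33814 - (-191 + 6*(168*(-1/78))) = -33814 - (-191 + 6*(-28/13)) = -33814 - (-191 - 168/13) = -33814 - 1*(-2651/13) = -33814 + 2651/13 = -436931/13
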